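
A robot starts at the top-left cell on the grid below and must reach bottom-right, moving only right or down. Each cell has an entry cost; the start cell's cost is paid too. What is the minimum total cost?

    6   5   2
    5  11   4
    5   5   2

Best path: [0,0] [0,1] [0,2] [1,2] [2,2]
Cost: 6 + 5 + 2 + 4 + 2 = 19

19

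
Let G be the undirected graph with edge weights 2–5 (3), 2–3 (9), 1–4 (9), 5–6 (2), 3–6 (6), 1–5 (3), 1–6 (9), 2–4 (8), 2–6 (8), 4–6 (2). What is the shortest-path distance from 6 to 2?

5

A few of the 6→2 routes:
6 -> 5 -> 2: 2 + 3 = 5
6 -> 2: 8
6 -> 3 -> 2: 6 + 9 = 15
6 -> 4 -> 2: 2 + 8 = 10
Shortest: 5.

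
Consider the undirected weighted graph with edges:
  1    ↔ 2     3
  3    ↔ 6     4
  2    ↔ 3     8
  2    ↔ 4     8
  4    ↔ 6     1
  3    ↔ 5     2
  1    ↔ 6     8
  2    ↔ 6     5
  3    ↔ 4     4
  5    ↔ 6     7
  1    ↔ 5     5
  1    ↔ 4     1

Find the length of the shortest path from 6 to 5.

6

A few of the 6→5 routes:
6 -> 3 -> 5: 4 + 2 = 6
6 -> 4 -> 3 -> 5: 1 + 4 + 2 = 7
6 -> 1 -> 5: 8 + 5 = 13
6 -> 4 -> 1 -> 5: 1 + 1 + 5 = 7
6 -> 5: 7
Best route has total 6.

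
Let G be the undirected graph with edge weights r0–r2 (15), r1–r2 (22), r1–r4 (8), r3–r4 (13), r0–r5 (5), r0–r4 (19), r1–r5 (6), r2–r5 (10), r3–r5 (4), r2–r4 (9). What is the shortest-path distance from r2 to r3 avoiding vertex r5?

Routes from r2 to r3 avoiding r5:
r2-r1-r4-r3: 22 + 8 + 13 = 43
r2-r4-r3: 9 + 13 = 22
r2-r0-r4-r3: 15 + 19 + 13 = 47
Best route has total 22.

22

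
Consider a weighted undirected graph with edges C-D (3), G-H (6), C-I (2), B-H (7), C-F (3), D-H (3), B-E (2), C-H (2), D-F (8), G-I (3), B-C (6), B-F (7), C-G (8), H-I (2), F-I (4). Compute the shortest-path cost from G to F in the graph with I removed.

11

Checking several routes:
G→C→F: 8 + 3 = 11
G→H→C→F: 6 + 2 + 3 = 11
G→H→D→C→F: 6 + 3 + 3 + 3 = 15
Best route has total 11.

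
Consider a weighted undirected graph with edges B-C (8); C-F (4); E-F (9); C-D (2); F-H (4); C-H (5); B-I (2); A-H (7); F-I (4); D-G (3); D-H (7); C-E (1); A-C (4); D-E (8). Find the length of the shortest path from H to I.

Some routes from H to I:
H - C - F - I: 5 + 4 + 4 = 13
H - F - C - B - I: 4 + 4 + 8 + 2 = 18
H - D - C - F - I: 7 + 2 + 4 + 4 = 17
H - F - I: 4 + 4 = 8
H - C - B - I: 5 + 8 + 2 = 15
The minimum is 8.

8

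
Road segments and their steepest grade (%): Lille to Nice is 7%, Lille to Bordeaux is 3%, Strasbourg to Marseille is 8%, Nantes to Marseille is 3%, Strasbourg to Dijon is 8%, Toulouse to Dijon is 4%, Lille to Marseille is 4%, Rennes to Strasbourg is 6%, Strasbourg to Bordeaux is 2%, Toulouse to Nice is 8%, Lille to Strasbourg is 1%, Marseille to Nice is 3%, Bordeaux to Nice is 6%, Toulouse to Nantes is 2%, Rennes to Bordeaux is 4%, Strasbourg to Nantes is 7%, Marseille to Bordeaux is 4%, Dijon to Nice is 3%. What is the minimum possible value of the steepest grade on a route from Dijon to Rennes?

Comparing a few candidate routes:
Dijon - Toulouse - Nantes - Marseille - Lille - Strasbourg - Bordeaux - Rennes: max(4, 2, 3, 4, 1, 2, 4) = 4
Dijon - Toulouse - Nantes - Marseille - Bordeaux - Rennes: max(4, 2, 3, 4, 4) = 4
Dijon - Nice - Marseille - Lille - Bordeaux - Rennes: max(3, 3, 4, 3, 4) = 4
Dijon - Nice - Marseille - Bordeaux - Rennes: max(3, 3, 4, 4) = 4
Dijon - Toulouse - Nantes - Marseille - Lille - Bordeaux - Rennes: max(4, 2, 3, 4, 3, 4) = 4
Smallest bottleneck: 4%.

4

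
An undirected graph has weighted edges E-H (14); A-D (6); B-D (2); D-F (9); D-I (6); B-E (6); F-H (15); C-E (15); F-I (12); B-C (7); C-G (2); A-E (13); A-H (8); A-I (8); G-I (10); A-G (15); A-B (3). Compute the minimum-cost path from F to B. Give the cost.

11

A few of the F→B routes:
F-D-B: 9 + 2 = 11
F-H-A-B: 15 + 8 + 3 = 26
F-I-A-B: 12 + 8 + 3 = 23
F-D-A-B: 9 + 6 + 3 = 18
F-I-D-B: 12 + 6 + 2 = 20
Shortest: 11.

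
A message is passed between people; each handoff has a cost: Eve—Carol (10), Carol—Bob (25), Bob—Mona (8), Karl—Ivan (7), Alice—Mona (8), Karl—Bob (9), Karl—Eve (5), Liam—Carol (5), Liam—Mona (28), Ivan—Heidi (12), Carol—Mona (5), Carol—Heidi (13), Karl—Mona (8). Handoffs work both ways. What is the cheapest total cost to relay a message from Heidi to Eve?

Checking several routes:
Heidi - Ivan - Karl - Eve: 12 + 7 + 5 = 24
Heidi - Carol - Mona - Bob - Karl - Eve: 13 + 5 + 8 + 9 + 5 = 40
Heidi - Carol - Mona - Karl - Eve: 13 + 5 + 8 + 5 = 31
Heidi - Carol - Eve: 13 + 10 = 23
The minimum is 23.

23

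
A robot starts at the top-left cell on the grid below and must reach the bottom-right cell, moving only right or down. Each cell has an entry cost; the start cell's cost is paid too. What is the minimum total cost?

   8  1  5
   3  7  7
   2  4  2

Take r0c0→r1c0→r2c0→r2c1→r2c2 for a total of 8 + 3 + 2 + 4 + 2 = 19.
(Top row then right column would cost 23.)

19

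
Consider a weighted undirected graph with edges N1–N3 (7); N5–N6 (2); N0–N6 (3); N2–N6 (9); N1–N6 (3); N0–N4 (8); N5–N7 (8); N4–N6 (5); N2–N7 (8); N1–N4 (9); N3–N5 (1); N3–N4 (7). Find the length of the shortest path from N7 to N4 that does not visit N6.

Routes from N7 to N4 avoiding N6:
N7 → N5 → N3 → N4: 8 + 1 + 7 = 16
N7 → N5 → N3 → N1 → N4: 8 + 1 + 7 + 9 = 25
The minimum is 16.

16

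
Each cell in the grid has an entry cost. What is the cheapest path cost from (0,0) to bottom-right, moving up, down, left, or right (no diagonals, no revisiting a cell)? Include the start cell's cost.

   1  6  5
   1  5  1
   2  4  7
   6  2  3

13

Path (0,0) → (1,0) → (2,0) → (2,1) → (3,1) → (3,2): 1 + 1 + 2 + 4 + 2 + 3 = 13.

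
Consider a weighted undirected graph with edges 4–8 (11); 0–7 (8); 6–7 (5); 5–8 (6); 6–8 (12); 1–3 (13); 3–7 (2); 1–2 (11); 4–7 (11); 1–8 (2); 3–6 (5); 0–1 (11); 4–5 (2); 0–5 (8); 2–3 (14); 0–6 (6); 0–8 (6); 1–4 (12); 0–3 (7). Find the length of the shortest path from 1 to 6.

Checking several routes:
1→8→6: 2 + 12 = 14
1→8→0→6: 2 + 6 + 6 = 14
1→0→6: 11 + 6 = 17
1→3→6: 13 + 5 = 18
Shortest: 14.

14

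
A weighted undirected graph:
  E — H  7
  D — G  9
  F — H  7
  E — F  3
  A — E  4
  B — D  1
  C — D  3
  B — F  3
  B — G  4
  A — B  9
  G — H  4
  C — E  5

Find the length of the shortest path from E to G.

10

Some routes from E to G:
E -> C -> D -> B -> G: 5 + 3 + 1 + 4 = 13
E -> F -> H -> G: 3 + 7 + 4 = 14
E -> C -> D -> G: 5 + 3 + 9 = 17
E -> F -> B -> D -> G: 3 + 3 + 1 + 9 = 16
E -> H -> G: 7 + 4 = 11
E -> F -> B -> G: 3 + 3 + 4 = 10
Shortest: 10.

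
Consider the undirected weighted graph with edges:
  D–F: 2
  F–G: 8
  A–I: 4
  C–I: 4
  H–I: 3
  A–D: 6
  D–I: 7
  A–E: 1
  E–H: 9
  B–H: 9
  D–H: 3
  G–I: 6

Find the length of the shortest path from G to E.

11

A few of the G→E routes:
G → I → H → D → A → E: 6 + 3 + 3 + 6 + 1 = 19
G → I → D → A → E: 6 + 7 + 6 + 1 = 20
G → F → D → A → E: 8 + 2 + 6 + 1 = 17
G → I → A → E: 6 + 4 + 1 = 11
G → F → D → H → I → A → E: 8 + 2 + 3 + 3 + 4 + 1 = 21
G → I → H → E: 6 + 3 + 9 = 18
Shortest: 11.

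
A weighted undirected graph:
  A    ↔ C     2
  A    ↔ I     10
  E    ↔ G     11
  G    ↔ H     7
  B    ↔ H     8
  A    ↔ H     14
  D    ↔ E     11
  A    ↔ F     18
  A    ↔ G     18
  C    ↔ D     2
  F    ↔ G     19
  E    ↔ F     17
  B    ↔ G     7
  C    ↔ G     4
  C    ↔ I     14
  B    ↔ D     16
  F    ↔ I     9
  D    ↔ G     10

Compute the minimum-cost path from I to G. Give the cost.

16

Comparing a few candidate routes:
I → C → G: 14 + 4 = 18
I → A → C → D → G: 10 + 2 + 2 + 10 = 24
I → A → C → G: 10 + 2 + 4 = 16
The minimum is 16.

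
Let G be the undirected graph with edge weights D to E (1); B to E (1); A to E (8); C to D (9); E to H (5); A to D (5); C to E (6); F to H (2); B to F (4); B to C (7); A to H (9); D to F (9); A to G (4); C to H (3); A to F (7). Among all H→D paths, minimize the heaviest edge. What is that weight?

4

Checking several routes:
H -> F -> B -> E -> D: max(2, 4, 1, 1) = 4
H -> E -> B -> F -> A -> D: max(5, 1, 4, 7, 5) = 7
H -> C -> E -> D: max(3, 6, 1) = 6
H -> E -> C -> B -> F -> A -> D: max(5, 6, 7, 4, 7, 5) = 7
H -> C -> B -> F -> A -> D: max(3, 7, 4, 7, 5) = 7
H -> E -> D: max(5, 1) = 5
The minimum achievable maximum is 4.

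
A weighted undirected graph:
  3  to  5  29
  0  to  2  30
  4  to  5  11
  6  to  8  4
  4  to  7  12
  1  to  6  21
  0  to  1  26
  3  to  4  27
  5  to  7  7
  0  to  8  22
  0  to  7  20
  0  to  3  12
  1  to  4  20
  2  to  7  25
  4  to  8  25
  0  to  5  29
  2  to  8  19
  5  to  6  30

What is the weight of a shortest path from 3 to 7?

Comparing a few candidate routes:
3→4→7: 27 + 12 = 39
3→5→7: 29 + 7 = 36
3→0→7: 12 + 20 = 32
Shortest: 32.

32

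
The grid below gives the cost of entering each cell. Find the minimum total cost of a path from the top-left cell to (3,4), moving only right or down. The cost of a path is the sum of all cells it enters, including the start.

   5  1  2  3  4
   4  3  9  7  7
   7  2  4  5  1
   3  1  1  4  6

23

One optimal route is [0,0] → [0,1] → [1,1] → [2,1] → [3,1] → [3,2] → [3,3] → [3,4].
Its cost is 5 + 1 + 3 + 2 + 1 + 1 + 4 + 6 = 23.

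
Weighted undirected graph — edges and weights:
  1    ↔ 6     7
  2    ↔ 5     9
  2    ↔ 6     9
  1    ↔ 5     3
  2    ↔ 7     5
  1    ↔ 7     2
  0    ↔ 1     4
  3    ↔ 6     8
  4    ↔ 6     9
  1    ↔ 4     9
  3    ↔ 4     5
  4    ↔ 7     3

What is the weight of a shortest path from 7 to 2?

5

Comparing a few candidate routes:
7 -> 4 -> 3 -> 6 -> 2: 3 + 5 + 8 + 9 = 25
7 -> 4 -> 1 -> 5 -> 2: 3 + 9 + 3 + 9 = 24
7 -> 4 -> 6 -> 2: 3 + 9 + 9 = 21
7 -> 1 -> 6 -> 2: 2 + 7 + 9 = 18
7 -> 2: 5
7 -> 1 -> 5 -> 2: 2 + 3 + 9 = 14
Shortest: 5.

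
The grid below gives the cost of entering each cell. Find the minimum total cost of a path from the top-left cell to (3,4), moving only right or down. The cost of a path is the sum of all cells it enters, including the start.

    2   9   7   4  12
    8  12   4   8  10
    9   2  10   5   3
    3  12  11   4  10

Best path: r0c0 → r0c1 → r0c2 → r0c3 → r1c3 → r2c3 → r2c4 → r3c4
Cost: 2 + 9 + 7 + 4 + 8 + 5 + 3 + 10 = 48

48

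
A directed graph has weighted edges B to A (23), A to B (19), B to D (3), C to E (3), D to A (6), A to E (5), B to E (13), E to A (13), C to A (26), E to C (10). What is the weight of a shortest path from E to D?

Candidate routes:
E→C→A→B→D: 10 + 26 + 19 + 3 = 58
E→A→B→D: 13 + 19 + 3 = 35
Shortest: 35.

35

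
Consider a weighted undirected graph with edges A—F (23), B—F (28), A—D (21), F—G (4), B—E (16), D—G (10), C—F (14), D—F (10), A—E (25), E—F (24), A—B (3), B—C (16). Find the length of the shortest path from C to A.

19

Some routes from C to A:
C → B → A: 16 + 3 = 19
C → F → A: 14 + 23 = 37
C → F → D → A: 14 + 10 + 21 = 45
The minimum is 19.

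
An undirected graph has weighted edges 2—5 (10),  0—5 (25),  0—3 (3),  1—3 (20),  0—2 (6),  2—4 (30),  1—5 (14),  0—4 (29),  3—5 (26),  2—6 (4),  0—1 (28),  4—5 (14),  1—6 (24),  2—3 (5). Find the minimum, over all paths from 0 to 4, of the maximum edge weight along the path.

Comparing a few candidate routes:
0 -> 2 -> 6 -> 1 -> 5 -> 4: max(6, 4, 24, 14, 14) = 24
0 -> 2 -> 3 -> 1 -> 5 -> 4: max(6, 5, 20, 14, 14) = 20
0 -> 3 -> 1 -> 6 -> 2 -> 5 -> 4: max(3, 20, 24, 4, 10, 14) = 24
0 -> 3 -> 2 -> 5 -> 4: max(3, 5, 10, 14) = 14
0 -> 2 -> 5 -> 4: max(6, 10, 14) = 14
0 -> 3 -> 1 -> 5 -> 4: max(3, 20, 14, 14) = 20
The minimum achievable maximum is 14.

14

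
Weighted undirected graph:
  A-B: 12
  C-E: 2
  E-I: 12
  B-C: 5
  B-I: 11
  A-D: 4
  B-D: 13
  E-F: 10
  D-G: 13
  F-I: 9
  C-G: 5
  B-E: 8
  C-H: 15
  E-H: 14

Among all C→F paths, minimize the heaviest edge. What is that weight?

A few of the C→F routes:
C-B-I-F: max(5, 11, 9) = 11
C-E-B-I-F: max(2, 8, 11, 9) = 11
C-B-E-F: max(5, 8, 10) = 10
C-E-F: max(2, 10) = 10
Smallest bottleneck: 10.

10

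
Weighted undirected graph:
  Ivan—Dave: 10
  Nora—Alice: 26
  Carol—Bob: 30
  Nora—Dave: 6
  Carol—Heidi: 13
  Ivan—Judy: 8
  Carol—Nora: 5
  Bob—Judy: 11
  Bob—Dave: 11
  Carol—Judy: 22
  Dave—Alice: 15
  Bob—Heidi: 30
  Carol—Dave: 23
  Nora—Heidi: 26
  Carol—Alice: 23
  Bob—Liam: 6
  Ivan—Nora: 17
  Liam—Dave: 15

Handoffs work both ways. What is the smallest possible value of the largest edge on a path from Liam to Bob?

Checking several routes:
Liam-Dave-Ivan-Judy-Bob: max(15, 10, 8, 11) = 15
Liam-Dave-Bob: max(15, 11) = 15
Liam-Bob: max(6) = 6
The minimum achievable maximum is 6.

6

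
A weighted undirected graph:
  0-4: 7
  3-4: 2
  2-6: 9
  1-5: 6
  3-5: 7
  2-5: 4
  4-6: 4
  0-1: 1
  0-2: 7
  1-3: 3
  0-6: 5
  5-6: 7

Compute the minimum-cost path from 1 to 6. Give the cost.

6

Checking several routes:
1 - 0 - 6: 1 + 5 = 6
1 - 3 - 4 - 6: 3 + 2 + 4 = 9
1 - 3 - 5 - 6: 3 + 7 + 7 = 17
1 - 0 - 4 - 6: 1 + 7 + 4 = 12
1 - 5 - 6: 6 + 7 = 13
1 - 3 - 4 - 0 - 6: 3 + 2 + 7 + 5 = 17
Shortest: 6.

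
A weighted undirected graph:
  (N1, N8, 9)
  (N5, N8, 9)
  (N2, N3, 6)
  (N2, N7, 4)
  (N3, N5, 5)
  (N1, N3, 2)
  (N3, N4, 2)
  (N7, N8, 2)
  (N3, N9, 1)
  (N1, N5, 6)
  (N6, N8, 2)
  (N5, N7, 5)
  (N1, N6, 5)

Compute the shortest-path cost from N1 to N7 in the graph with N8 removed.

11

Routes from N1 to N7 avoiding N8:
N1→N3→N2→N7: 2 + 6 + 4 = 12
N1→N5→N3→N2→N7: 6 + 5 + 6 + 4 = 21
N1→N5→N7: 6 + 5 = 11
N1→N3→N5→N7: 2 + 5 + 5 = 12
Shortest: 11.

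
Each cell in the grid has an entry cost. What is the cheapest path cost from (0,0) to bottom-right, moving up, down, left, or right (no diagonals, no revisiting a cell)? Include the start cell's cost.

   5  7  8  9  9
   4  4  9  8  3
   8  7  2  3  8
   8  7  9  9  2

35

Best path: [0,0] → [1,0] → [1,1] → [2,1] → [2,2] → [2,3] → [2,4] → [3,4]
Cost: 5 + 4 + 4 + 7 + 2 + 3 + 8 + 2 = 35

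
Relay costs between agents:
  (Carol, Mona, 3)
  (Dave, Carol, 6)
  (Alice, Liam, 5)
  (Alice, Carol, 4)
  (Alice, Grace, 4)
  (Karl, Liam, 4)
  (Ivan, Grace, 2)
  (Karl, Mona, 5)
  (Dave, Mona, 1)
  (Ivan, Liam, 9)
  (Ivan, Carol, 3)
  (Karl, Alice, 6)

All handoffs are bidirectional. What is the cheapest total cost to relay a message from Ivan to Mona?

Checking several routes:
Ivan -> Carol -> Dave -> Mona: 3 + 6 + 1 = 10
Ivan -> Carol -> Mona: 3 + 3 = 6
Ivan -> Grace -> Alice -> Carol -> Mona: 2 + 4 + 4 + 3 = 13
Shortest: 6.

6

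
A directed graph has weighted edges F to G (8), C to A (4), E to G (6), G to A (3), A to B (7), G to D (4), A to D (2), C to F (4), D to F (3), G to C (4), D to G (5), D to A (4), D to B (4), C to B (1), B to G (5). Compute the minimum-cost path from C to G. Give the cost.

6

Some routes from C to G:
C→B→G: 1 + 5 = 6
C→F→G: 4 + 8 = 12
C→A→D→G: 4 + 2 + 5 = 11
The minimum is 6.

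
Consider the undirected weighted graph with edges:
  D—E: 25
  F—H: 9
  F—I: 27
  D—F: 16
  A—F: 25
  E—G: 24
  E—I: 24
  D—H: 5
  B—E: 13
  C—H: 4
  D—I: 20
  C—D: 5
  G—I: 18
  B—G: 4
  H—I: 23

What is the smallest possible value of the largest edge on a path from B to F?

20

A few of the B→F routes:
B -> G -> I -> D -> F: max(4, 18, 20, 16) = 20
B -> G -> I -> D -> H -> F: max(4, 18, 20, 5, 9) = 20
B -> G -> I -> H -> D -> F: max(4, 18, 23, 5, 16) = 23
B -> G -> I -> H -> F: max(4, 18, 23, 9) = 23
B -> G -> I -> D -> C -> H -> F: max(4, 18, 20, 5, 4, 9) = 20
The minimum achievable maximum is 20.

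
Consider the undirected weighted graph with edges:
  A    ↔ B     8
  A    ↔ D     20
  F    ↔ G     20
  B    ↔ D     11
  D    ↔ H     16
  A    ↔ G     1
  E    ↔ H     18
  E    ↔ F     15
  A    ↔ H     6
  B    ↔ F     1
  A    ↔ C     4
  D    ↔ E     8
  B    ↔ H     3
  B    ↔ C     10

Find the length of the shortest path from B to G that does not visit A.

Paths from B to G avoiding A:
B → F → G: 1 + 20 = 21
B → D → H → E → F → G: 11 + 16 + 18 + 15 + 20 = 80
B → H → E → F → G: 3 + 18 + 15 + 20 = 56
B → D → E → F → G: 11 + 8 + 15 + 20 = 54
B → H → D → E → F → G: 3 + 16 + 8 + 15 + 20 = 62
Shortest: 21.

21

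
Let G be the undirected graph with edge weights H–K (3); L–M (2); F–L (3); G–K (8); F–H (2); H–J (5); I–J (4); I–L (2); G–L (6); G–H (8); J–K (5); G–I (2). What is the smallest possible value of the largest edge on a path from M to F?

3

Checking several routes:
M-L-I-J-H-F: max(2, 2, 4, 5, 2) = 5
M-L-I-J-K-H-F: max(2, 2, 4, 5, 3, 2) = 5
M-L-G-K-J-H-F: max(2, 6, 8, 5, 5, 2) = 8
M-L-G-I-J-K-H-F: max(2, 6, 2, 4, 5, 3, 2) = 6
M-L-G-I-J-H-F: max(2, 6, 2, 4, 5, 2) = 6
M-L-F: max(2, 3) = 3
Best route has worst link 3.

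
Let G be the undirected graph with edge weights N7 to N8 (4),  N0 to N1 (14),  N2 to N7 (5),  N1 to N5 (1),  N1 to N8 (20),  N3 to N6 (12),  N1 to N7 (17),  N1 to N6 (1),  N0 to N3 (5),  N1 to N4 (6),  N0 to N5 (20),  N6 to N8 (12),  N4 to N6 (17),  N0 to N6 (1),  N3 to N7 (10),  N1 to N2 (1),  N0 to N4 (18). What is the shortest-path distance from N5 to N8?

Some routes from N5 to N8:
N5 -> N1 -> N6 -> N8: 1 + 1 + 12 = 14
N5 -> N1 -> N2 -> N7 -> N8: 1 + 1 + 5 + 4 = 11
N5 -> N1 -> N8: 1 + 20 = 21
The minimum is 11.

11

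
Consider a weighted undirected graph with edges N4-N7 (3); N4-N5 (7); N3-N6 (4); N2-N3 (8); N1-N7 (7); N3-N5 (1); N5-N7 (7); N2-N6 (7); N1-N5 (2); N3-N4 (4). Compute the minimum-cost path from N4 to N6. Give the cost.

8

Checking several routes:
N4-N5-N3-N6: 7 + 1 + 4 = 12
N4-N7-N1-N5-N3-N6: 3 + 7 + 2 + 1 + 4 = 17
N4-N7-N5-N3-N6: 3 + 7 + 1 + 4 = 15
N4-N5-N3-N2-N6: 7 + 1 + 8 + 7 = 23
N4-N3-N2-N6: 4 + 8 + 7 = 19
N4-N3-N6: 4 + 4 = 8
The minimum is 8.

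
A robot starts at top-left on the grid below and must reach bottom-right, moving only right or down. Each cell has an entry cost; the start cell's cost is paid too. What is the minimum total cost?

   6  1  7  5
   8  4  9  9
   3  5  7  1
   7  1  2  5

24

Path [0,0]→[0,1]→[1,1]→[2,1]→[3,1]→[3,2]→[3,3]: 6 + 1 + 4 + 5 + 1 + 2 + 5 = 24.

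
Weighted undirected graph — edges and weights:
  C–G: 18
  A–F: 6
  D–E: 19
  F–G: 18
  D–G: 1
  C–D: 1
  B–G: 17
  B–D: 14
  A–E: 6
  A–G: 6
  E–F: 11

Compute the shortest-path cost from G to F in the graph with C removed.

12

Comparing a few candidate routes:
G -> D -> E -> F: 1 + 19 + 11 = 31
G -> A -> F: 6 + 6 = 12
G -> A -> E -> F: 6 + 6 + 11 = 23
G -> F: 18
Shortest: 12.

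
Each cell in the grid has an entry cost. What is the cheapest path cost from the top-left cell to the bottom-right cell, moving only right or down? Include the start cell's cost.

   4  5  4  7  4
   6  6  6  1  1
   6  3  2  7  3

24

Cheapest: r0c0 → r0c1 → r0c2 → r1c2 → r1c3 → r1c4 → r2c4
  4 + 5 + 4 + 6 + 1 + 1 + 3 = 24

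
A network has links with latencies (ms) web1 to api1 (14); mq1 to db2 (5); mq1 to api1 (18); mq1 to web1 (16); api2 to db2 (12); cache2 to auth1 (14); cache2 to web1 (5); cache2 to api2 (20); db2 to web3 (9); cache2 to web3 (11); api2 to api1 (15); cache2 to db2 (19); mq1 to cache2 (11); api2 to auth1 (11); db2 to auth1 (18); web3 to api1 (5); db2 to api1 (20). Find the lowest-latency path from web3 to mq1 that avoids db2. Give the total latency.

Checking several routes:
web3 → cache2 → mq1: 11 + 11 = 22
web3 → api1 → mq1: 5 + 18 = 23
web3 → cache2 → web1 → mq1: 11 + 5 + 16 = 32
Best route has total 22 ms.

22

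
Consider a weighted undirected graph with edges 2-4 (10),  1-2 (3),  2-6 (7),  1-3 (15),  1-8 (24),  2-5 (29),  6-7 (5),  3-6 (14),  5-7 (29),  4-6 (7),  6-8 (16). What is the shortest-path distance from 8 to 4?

A few of the 8→4 routes:
8 - 1 - 2 - 6 - 4: 24 + 3 + 7 + 7 = 41
8 - 1 - 2 - 4: 24 + 3 + 10 = 37
8 - 6 - 4: 16 + 7 = 23
8 - 6 - 2 - 4: 16 + 7 + 10 = 33
Best route has total 23.

23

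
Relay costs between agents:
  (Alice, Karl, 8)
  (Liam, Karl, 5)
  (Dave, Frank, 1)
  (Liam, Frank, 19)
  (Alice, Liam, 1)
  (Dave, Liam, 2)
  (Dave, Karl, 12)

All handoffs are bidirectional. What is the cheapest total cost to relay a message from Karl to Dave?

Comparing a few candidate routes:
Karl→Dave: 12
Karl→Alice→Liam→Dave: 8 + 1 + 2 = 11
Karl→Liam→Dave: 5 + 2 = 7
Best route has total 7.

7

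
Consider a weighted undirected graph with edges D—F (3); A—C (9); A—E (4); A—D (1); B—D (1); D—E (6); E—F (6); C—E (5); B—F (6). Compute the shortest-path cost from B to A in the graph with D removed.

Paths from B to A avoiding D:
B-F-E-A: 6 + 6 + 4 = 16
B-F-E-C-A: 6 + 6 + 5 + 9 = 26
The minimum is 16.

16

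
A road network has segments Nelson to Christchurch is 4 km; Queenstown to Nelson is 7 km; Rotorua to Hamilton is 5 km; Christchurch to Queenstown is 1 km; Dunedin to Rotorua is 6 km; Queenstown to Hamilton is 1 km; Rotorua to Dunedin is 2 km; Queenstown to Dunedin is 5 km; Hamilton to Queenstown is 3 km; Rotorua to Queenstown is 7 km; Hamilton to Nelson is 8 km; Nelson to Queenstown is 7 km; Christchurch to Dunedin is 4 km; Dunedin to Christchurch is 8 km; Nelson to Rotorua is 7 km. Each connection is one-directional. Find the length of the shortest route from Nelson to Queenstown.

Some routes from Nelson to Queenstown:
Nelson -> Queenstown: 7
Nelson -> Rotorua -> Queenstown: 7 + 7 = 14
Nelson -> Christchurch -> Queenstown: 4 + 1 = 5
The minimum is 5 km.

5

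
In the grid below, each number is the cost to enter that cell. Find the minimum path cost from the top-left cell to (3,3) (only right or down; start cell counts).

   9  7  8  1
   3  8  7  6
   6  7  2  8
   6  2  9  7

42

Take r0c0 -> r1c0 -> r2c0 -> r2c1 -> r2c2 -> r2c3 -> r3c3 for a total of 9 + 3 + 6 + 7 + 2 + 8 + 7 = 42.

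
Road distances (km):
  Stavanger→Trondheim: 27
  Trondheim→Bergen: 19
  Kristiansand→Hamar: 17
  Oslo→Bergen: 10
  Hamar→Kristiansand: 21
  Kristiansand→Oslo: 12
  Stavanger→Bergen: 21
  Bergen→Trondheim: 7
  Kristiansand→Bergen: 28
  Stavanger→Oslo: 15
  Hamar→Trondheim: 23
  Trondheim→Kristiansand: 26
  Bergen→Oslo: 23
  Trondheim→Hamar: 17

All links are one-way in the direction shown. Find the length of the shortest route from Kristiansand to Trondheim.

Paths from Kristiansand to Trondheim:
Kristiansand -> Oslo -> Bergen -> Trondheim: 12 + 10 + 7 = 29
Kristiansand -> Hamar -> Trondheim: 17 + 23 = 40
Kristiansand -> Bergen -> Trondheim: 28 + 7 = 35
Best route has total 29 km.

29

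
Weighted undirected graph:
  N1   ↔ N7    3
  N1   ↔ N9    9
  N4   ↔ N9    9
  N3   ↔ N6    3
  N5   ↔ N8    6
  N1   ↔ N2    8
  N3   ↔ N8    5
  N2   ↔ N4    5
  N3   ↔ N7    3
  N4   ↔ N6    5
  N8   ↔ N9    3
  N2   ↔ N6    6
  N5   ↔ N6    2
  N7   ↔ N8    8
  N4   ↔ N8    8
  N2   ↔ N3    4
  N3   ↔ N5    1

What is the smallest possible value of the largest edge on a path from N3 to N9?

Comparing a few candidate routes:
N3→N2→N6→N5→N8→N9: max(4, 6, 2, 6, 3) = 6
N3→N2→N4→N6→N5→N8→N9: max(4, 5, 5, 2, 6, 3) = 6
N3→N5→N8→N9: max(1, 6, 3) = 6
N3→N8→N9: max(5, 3) = 5
Best route has worst link 5.

5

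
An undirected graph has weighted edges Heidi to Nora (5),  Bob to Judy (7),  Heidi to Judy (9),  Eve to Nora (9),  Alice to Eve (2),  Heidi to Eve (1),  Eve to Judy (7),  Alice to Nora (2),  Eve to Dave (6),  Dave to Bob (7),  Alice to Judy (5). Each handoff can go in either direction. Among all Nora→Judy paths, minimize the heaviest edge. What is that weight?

5

Comparing a few candidate routes:
Nora-Heidi-Eve-Dave-Bob-Judy: max(5, 1, 6, 7, 7) = 7
Nora-Alice-Eve-Judy: max(2, 2, 7) = 7
Nora-Heidi-Eve-Alice-Judy: max(5, 1, 2, 5) = 5
Nora-Heidi-Eve-Judy: max(5, 1, 7) = 7
Nora-Alice-Judy: max(2, 5) = 5
Smallest bottleneck: 5.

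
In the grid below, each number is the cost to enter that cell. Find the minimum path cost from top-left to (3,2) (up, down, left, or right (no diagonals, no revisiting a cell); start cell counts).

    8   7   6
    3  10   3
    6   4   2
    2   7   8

One optimal route is (0,0) → (1,0) → (2,0) → (2,1) → (2,2) → (3,2).
Its cost is 8 + 3 + 6 + 4 + 2 + 8 = 31.

31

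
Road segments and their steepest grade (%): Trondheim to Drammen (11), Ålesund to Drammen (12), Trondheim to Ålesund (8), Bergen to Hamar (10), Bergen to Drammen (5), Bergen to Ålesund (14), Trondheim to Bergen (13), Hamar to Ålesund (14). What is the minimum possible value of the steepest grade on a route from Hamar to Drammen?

10

Some routes from Hamar to Drammen:
Hamar-Bergen-Trondheim-Ålesund-Drammen: max(10, 13, 8, 12) = 13
Hamar-Bergen-Trondheim-Drammen: max(10, 13, 11) = 13
Hamar-Bergen-Drammen: max(10, 5) = 10
The minimum achievable maximum is 10%.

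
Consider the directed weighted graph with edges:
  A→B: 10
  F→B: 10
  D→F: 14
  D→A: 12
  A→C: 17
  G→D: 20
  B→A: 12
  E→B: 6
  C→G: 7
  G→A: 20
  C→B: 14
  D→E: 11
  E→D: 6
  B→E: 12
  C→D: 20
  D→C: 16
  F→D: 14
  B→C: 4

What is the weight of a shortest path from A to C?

14

Paths from A to C:
A -> B -> C: 10 + 4 = 14
A -> C: 17
A -> B -> E -> D -> C: 10 + 12 + 6 + 16 = 44
Shortest: 14.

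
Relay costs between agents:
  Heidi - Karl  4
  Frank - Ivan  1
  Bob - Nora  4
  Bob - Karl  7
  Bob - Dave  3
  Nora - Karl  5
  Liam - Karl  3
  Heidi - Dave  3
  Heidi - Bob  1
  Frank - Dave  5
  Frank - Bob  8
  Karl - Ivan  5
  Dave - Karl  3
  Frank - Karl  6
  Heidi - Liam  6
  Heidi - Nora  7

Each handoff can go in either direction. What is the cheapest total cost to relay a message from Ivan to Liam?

A few of the Ivan→Liam routes:
Ivan-Frank-Dave-Karl-Liam: 1 + 5 + 3 + 3 = 12
Ivan-Karl-Heidi-Liam: 5 + 4 + 6 = 15
Ivan-Frank-Karl-Liam: 1 + 6 + 3 = 10
Ivan-Frank-Dave-Heidi-Liam: 1 + 5 + 3 + 6 = 15
Ivan-Karl-Liam: 5 + 3 = 8
Best route has total 8.

8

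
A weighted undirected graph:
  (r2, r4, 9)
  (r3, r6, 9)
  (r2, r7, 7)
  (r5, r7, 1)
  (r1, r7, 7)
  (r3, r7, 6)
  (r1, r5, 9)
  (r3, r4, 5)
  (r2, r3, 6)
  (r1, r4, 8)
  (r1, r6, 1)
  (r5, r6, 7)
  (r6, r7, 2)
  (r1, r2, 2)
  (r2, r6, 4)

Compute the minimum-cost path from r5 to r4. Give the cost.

12

Checking several routes:
r5→r7→r6→r1→r2→r4: 1 + 2 + 1 + 2 + 9 = 15
r5→r7→r6→r1→r4: 1 + 2 + 1 + 8 = 12
r5→r7→r3→r4: 1 + 6 + 5 = 12
r5→r6→r1→r4: 7 + 1 + 8 = 16
The minimum is 12.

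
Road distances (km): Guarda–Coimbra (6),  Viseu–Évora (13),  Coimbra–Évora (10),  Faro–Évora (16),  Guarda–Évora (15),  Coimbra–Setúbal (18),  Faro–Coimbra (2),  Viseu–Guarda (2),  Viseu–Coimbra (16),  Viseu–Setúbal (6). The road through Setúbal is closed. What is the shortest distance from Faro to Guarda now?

Some routes from Faro to Guarda avoiding Setúbal:
Faro -> Coimbra -> Évora -> Viseu -> Guarda: 2 + 10 + 13 + 2 = 27
Faro -> Évora -> Guarda: 16 + 15 = 31
Faro -> Coimbra -> Guarda: 2 + 6 = 8
Faro -> Coimbra -> Évora -> Guarda: 2 + 10 + 15 = 27
Faro -> Coimbra -> Viseu -> Guarda: 2 + 16 + 2 = 20
The minimum is 8 km.

8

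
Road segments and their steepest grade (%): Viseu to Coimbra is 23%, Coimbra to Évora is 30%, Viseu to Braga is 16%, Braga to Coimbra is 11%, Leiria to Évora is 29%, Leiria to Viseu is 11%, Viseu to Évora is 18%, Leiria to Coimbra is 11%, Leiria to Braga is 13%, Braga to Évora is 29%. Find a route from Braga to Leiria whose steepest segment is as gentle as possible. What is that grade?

11

Some routes from Braga to Leiria:
Braga → Coimbra → Viseu → Leiria: max(11, 23, 11) = 23
Braga → Viseu → Leiria: max(16, 11) = 16
Braga → Coimbra → Leiria: max(11, 11) = 11
Braga → Viseu → Coimbra → Leiria: max(16, 23, 11) = 23
Braga → Leiria: max(13) = 13
The minimum achievable maximum is 11%.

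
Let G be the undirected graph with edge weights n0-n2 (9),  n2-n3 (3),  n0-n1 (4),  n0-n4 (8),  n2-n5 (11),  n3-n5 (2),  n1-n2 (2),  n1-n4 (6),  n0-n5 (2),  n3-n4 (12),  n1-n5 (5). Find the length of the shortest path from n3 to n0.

Comparing a few candidate routes:
n3→n2→n5→n0: 3 + 11 + 2 = 16
n3→n2→n1→n5→n0: 3 + 2 + 5 + 2 = 12
n3→n2→n1→n0: 3 + 2 + 4 = 9
n3→n2→n0: 3 + 9 = 12
n3→n5→n1→n0: 2 + 5 + 4 = 11
n3→n5→n0: 2 + 2 = 4
Best route has total 4.

4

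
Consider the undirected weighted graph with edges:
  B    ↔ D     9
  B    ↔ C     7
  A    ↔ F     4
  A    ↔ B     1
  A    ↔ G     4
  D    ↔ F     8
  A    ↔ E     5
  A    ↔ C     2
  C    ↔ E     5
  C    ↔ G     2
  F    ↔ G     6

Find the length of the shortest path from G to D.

14

Comparing a few candidate routes:
G - F - D: 6 + 8 = 14
G - C - A - F - D: 2 + 2 + 4 + 8 = 16
G - A - F - D: 4 + 4 + 8 = 16
G - A - B - D: 4 + 1 + 9 = 14
G - C - A - B - D: 2 + 2 + 1 + 9 = 14
Shortest: 14.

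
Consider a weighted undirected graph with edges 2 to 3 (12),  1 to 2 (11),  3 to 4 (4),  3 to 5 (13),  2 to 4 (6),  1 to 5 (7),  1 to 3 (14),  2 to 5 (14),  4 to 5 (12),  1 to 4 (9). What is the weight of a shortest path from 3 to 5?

Comparing a few candidate routes:
3 -> 5: 13
3 -> 1 -> 5: 14 + 7 = 21
3 -> 4 -> 5: 4 + 12 = 16
3 -> 4 -> 1 -> 5: 4 + 9 + 7 = 20
Best route has total 13.

13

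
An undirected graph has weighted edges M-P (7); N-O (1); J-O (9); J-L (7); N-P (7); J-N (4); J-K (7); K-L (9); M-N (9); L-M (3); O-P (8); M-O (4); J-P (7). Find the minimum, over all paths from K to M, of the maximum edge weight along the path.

7

Some routes from K to M:
K-J-N-P-M: max(7, 4, 7, 7) = 7
K-J-P-N-O-M: max(7, 7, 7, 1, 4) = 7
K-J-N-O-M: max(7, 4, 1, 4) = 7
K-J-L-M: max(7, 7, 3) = 7
K-J-P-M: max(7, 7, 7) = 7
The minimum achievable maximum is 7.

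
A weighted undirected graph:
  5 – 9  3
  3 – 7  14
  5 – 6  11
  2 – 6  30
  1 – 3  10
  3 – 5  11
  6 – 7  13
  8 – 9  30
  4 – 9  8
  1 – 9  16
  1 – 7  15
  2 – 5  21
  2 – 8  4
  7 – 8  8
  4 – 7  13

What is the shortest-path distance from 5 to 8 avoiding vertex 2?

32

A few of the 5→8 routes:
5 - 6 - 7 - 8: 11 + 13 + 8 = 32
5 - 9 - 1 - 7 - 8: 3 + 16 + 15 + 8 = 42
5 - 3 - 7 - 8: 11 + 14 + 8 = 33
5 - 9 - 8: 3 + 30 = 33
5 - 9 - 4 - 7 - 8: 3 + 8 + 13 + 8 = 32
5 - 3 - 1 - 7 - 8: 11 + 10 + 15 + 8 = 44
Shortest: 32.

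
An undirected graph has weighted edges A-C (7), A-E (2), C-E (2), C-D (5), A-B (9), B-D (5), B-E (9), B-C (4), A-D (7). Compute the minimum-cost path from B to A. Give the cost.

8

A few of the B→A routes:
B - D - A: 5 + 7 = 12
B - C - E - A: 4 + 2 + 2 = 8
B - A: 9
B - E - A: 9 + 2 = 11
B - C - A: 4 + 7 = 11
B - D - C - E - A: 5 + 5 + 2 + 2 = 14
The minimum is 8.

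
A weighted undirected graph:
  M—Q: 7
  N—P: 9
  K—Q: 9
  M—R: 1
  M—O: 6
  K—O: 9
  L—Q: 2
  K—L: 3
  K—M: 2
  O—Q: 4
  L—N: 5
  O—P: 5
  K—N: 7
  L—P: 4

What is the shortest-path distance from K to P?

Checking several routes:
K -> M -> O -> P: 2 + 6 + 5 = 13
K -> L -> Q -> O -> P: 3 + 2 + 4 + 5 = 14
K -> L -> P: 3 + 4 = 7
K -> O -> P: 9 + 5 = 14
The minimum is 7.

7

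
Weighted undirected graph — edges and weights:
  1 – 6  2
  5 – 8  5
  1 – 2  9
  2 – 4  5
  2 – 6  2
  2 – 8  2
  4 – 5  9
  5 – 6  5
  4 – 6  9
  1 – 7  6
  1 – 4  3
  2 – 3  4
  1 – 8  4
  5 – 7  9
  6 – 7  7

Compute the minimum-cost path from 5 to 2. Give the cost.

Checking several routes:
5 - 6 - 1 - 8 - 2: 5 + 2 + 4 + 2 = 13
5 - 6 - 2: 5 + 2 = 7
5 - 8 - 2: 5 + 2 = 7
5 - 8 - 1 - 6 - 2: 5 + 4 + 2 + 2 = 13
Best route has total 7.

7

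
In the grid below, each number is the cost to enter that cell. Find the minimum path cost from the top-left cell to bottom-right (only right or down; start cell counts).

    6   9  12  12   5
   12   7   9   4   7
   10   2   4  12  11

51

Cheapest: [0,0] → [0,1] → [1,1] → [2,1] → [2,2] → [2,3] → [2,4]
  6 + 9 + 7 + 2 + 4 + 12 + 11 = 51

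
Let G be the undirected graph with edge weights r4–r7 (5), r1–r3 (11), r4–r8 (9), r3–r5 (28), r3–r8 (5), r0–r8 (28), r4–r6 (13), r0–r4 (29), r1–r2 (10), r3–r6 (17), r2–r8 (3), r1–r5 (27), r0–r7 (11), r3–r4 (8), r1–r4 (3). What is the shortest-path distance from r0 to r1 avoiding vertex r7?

32

Comparing a few candidate routes:
r0-r4-r1: 29 + 3 = 32
r0-r8-r2-r1: 28 + 3 + 10 = 41
r0-r8-r4-r1: 28 + 9 + 3 = 40
Shortest: 32.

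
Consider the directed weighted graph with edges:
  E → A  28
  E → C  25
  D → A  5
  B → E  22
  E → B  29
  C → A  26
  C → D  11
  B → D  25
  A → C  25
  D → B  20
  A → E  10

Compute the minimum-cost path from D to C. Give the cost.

30

Paths from D to C:
D -> B -> E -> C: 20 + 22 + 25 = 67
D -> B -> E -> A -> C: 20 + 22 + 28 + 25 = 95
D -> A -> C: 5 + 25 = 30
D -> A -> E -> C: 5 + 10 + 25 = 40
Best route has total 30.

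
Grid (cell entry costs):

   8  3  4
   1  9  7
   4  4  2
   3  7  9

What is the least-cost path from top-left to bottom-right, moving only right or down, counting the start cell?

Best path: (0,0) -> (1,0) -> (2,0) -> (2,1) -> (2,2) -> (3,2)
Cost: 8 + 1 + 4 + 4 + 2 + 9 = 28
(Top row then right column would cost 33.)

28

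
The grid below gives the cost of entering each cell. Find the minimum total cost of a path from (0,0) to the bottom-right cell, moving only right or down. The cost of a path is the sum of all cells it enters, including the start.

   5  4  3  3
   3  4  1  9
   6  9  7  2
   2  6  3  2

Cheapest: [0,0] -> [0,1] -> [0,2] -> [1,2] -> [2,2] -> [2,3] -> [3,3]
  5 + 4 + 3 + 1 + 7 + 2 + 2 = 24

24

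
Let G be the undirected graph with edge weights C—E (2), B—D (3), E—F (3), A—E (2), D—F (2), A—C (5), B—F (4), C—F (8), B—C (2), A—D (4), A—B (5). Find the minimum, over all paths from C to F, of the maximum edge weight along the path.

A few of the C→F routes:
C - E - F: max(2, 3) = 3
C - B - D - A - E - F: max(2, 3, 4, 2, 3) = 4
C - B - F: max(2, 4) = 4
C - B - D - F: max(2, 3, 2) = 3
Smallest bottleneck: 3.

3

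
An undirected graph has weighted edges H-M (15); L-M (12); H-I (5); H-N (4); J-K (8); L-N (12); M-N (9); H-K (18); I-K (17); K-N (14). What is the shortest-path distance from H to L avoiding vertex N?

27

Paths from H to L avoiding N:
H-M-L: 15 + 12 = 27
Best route has total 27.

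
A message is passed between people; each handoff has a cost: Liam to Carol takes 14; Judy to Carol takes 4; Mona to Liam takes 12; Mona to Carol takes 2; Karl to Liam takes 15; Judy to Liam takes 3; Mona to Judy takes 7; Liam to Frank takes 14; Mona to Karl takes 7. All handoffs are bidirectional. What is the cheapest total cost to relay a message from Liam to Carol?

7

A few of the Liam→Carol routes:
Liam -> Judy -> Carol: 3 + 4 = 7
Liam -> Carol: 14
Liam -> Mona -> Carol: 12 + 2 = 14
Liam -> Mona -> Judy -> Carol: 12 + 7 + 4 = 23
Liam -> Judy -> Mona -> Carol: 3 + 7 + 2 = 12
Liam -> Karl -> Mona -> Carol: 15 + 7 + 2 = 24
The minimum is 7.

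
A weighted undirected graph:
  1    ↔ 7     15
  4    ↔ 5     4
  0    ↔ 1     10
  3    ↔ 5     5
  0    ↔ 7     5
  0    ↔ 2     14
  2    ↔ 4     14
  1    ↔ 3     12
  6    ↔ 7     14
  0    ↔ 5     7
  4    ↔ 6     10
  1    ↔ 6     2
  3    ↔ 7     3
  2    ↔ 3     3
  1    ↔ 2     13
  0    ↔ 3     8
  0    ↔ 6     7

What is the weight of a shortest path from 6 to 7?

12

Comparing a few candidate routes:
6 - 0 - 7: 7 + 5 = 12
6 - 7: 14
6 - 1 - 7: 2 + 15 = 17
Best route has total 12.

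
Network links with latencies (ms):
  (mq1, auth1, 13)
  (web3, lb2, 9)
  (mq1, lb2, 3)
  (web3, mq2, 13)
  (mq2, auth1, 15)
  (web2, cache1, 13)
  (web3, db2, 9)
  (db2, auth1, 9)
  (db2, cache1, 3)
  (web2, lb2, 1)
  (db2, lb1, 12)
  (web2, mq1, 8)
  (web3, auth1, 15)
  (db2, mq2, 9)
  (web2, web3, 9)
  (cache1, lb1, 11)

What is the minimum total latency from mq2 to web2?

22

Some routes from mq2 to web2:
mq2 - web3 - lb2 - web2: 13 + 9 + 1 = 23
mq2 - web3 - web2: 13 + 9 = 22
mq2 - db2 - web3 - web2: 9 + 9 + 9 = 27
mq2 - db2 - cache1 - web2: 9 + 3 + 13 = 25
Best route has total 22 ms.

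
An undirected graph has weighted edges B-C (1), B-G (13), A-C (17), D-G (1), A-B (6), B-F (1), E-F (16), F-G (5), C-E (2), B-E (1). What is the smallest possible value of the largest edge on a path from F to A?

6

A few of the F→A routes:
F - B - C - A: max(1, 1, 17) = 17
F - E - B - A: max(16, 1, 6) = 16
F - G - B - A: max(5, 13, 6) = 13
F - B - A: max(1, 6) = 6
F - B - E - C - A: max(1, 1, 2, 17) = 17
F - E - C - B - A: max(16, 2, 1, 6) = 16
The minimum achievable maximum is 6.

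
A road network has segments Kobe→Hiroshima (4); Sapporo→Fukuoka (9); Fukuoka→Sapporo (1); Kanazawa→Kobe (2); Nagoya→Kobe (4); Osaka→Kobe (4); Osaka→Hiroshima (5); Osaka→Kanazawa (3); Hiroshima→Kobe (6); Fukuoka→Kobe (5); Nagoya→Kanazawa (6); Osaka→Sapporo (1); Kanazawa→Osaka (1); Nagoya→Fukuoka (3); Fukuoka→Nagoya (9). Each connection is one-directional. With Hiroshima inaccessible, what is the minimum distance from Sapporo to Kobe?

Routes from Sapporo to Kobe avoiding Hiroshima:
Sapporo - Fukuoka - Nagoya - Kobe: 9 + 9 + 4 = 22
Sapporo - Fukuoka - Nagoya - Kanazawa - Osaka - Kobe: 9 + 9 + 6 + 1 + 4 = 29
Sapporo - Fukuoka - Nagoya - Kanazawa - Kobe: 9 + 9 + 6 + 2 = 26
Sapporo - Fukuoka - Kobe: 9 + 5 = 14
Shortest: 14 mi.

14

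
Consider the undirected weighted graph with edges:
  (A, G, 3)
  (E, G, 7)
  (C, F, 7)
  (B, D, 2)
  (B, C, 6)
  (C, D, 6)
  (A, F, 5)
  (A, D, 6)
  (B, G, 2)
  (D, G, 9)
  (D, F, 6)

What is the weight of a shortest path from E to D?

A few of the E→D routes:
E -> G -> B -> C -> D: 7 + 2 + 6 + 6 = 21
E -> G -> D: 7 + 9 = 16
E -> G -> B -> D: 7 + 2 + 2 = 11
E -> G -> A -> D: 7 + 3 + 6 = 16
Best route has total 11.

11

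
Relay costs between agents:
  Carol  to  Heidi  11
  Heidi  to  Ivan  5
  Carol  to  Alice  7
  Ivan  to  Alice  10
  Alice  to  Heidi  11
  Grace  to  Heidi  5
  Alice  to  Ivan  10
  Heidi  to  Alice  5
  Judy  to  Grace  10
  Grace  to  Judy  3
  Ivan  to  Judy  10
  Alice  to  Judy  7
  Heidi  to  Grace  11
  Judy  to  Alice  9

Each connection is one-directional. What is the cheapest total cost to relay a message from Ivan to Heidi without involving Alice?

Paths from Ivan to Heidi avoiding Alice:
Ivan → Judy → Grace → Heidi: 10 + 10 + 5 = 25
Shortest: 25.

25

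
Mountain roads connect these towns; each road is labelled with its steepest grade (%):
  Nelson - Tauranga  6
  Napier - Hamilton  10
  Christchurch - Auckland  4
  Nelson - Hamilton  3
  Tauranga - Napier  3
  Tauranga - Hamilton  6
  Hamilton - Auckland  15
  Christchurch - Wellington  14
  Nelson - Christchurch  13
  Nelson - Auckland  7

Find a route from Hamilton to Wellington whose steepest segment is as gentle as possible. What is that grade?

14

Comparing a few candidate routes:
Hamilton-Tauranga-Nelson-Auckland-Christchurch-Wellington: max(6, 6, 7, 4, 14) = 14
Hamilton-Nelson-Auckland-Christchurch-Wellington: max(3, 7, 4, 14) = 14
Hamilton-Nelson-Christchurch-Wellington: max(3, 13, 14) = 14
Hamilton-Tauranga-Nelson-Christchurch-Wellington: max(6, 6, 13, 14) = 14
Smallest bottleneck: 14%.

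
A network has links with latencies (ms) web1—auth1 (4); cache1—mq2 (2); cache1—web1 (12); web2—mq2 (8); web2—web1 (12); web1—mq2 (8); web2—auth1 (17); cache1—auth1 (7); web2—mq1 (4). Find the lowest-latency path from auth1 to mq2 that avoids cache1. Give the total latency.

12

Candidate routes:
auth1 -> web1 -> mq2: 4 + 8 = 12
auth1 -> web2 -> web1 -> mq2: 17 + 12 + 8 = 37
auth1 -> web1 -> web2 -> mq2: 4 + 12 + 8 = 24
auth1 -> web2 -> mq2: 17 + 8 = 25
Shortest: 12 ms.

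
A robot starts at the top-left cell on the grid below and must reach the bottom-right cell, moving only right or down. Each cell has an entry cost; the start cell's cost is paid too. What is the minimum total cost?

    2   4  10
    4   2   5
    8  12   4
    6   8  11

Take r0c0 → r0c1 → r1c1 → r1c2 → r2c2 → r3c2 for a total of 2 + 4 + 2 + 5 + 4 + 11 = 28.
For comparison, the top-then-right route costs 36.

28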